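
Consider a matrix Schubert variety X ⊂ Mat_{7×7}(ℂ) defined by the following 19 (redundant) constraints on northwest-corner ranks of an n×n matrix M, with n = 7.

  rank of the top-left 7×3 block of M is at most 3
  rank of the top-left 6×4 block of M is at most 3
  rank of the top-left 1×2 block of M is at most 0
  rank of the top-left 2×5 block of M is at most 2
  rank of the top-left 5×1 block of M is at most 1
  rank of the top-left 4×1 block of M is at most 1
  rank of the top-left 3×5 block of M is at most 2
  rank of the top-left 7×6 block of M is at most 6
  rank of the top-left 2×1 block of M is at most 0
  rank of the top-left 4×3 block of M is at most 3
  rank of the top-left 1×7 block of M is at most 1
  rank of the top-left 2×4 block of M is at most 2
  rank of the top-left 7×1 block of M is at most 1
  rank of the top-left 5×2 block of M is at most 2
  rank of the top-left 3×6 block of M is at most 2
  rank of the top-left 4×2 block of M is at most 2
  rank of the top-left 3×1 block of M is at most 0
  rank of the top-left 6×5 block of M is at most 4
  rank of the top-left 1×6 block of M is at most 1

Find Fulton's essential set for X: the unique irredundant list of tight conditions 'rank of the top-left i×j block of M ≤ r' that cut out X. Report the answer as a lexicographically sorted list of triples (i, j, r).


Propagating the 19 rank bounds to every northwest block:

  row 1: 0  0  1  1  1  1  1
  row 2: 0  1  2  2  2  2  2
  row 3: 0  1  2  2  2  2  3
  row 4: 1  2  3  3  3  3  4
  row 5: 1  2  3  3  4  4  5
  row 6: 1  2  3  3  4  5  6
  row 7: 1  2  3  4  5  6  7

giving w = (3, 2, 7, 1, 5, 6, 4) via Δ²R.

D(w) has 9 cells with 4 SE-corners; essential set:

[(1, 2, 0), (3, 1, 0), (3, 6, 2), (6, 4, 3)]


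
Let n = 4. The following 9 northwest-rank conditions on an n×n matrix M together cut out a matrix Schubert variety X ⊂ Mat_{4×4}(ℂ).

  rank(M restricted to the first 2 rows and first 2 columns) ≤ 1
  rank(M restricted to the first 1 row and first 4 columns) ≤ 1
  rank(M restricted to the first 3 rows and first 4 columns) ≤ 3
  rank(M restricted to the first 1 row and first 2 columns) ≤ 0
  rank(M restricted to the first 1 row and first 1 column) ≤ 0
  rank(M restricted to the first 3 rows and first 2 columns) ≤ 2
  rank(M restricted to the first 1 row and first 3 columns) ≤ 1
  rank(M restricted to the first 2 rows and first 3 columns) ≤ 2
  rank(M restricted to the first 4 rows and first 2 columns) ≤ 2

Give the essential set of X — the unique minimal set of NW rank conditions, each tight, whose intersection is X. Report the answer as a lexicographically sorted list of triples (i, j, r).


Reconstructing r_w from the 9 given conditions:

  0 0 1 1
  1 1 2 2
  1 2 3 3
  1 2 3 4

reading off 1-entries of Δ²R: w = (3, 1, 2, 4).

1 SE-corner of the 2-cell Rothe diagram gives Ess(w):

[(1, 2, 0)]


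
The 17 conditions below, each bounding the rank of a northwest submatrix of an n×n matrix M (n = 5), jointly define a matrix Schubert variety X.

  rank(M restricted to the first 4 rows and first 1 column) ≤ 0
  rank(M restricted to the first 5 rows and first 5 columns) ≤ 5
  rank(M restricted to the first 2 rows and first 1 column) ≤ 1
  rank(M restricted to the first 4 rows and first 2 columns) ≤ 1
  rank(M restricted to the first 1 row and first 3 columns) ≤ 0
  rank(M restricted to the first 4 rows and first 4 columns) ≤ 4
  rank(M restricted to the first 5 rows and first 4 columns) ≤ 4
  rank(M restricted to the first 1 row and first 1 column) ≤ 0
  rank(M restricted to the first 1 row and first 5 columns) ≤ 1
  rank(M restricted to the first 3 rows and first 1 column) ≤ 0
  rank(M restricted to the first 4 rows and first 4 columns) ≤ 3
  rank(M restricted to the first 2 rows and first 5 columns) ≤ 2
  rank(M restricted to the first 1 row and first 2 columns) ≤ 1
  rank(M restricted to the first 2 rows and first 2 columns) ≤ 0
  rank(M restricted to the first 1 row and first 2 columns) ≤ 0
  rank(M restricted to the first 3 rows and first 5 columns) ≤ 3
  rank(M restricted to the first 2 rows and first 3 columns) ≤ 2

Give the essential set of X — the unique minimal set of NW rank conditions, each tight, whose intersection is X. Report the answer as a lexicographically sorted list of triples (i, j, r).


Reconstructing r_w from the 17 given conditions:

  i=1: 0 0 0 1 1
  i=2: 0 0 1 2 2
  i=3: 0 1 2 3 3
  i=4: 0 1 2 3 4
  i=5: 1 2 3 4 5

hence w(1..5) = (4, 3, 2, 5, 1).

Rothe diagram D(w) (7 cells), 3 SE-corners (essential conditions):

[(1, 3, 0), (2, 2, 0), (4, 1, 0)]


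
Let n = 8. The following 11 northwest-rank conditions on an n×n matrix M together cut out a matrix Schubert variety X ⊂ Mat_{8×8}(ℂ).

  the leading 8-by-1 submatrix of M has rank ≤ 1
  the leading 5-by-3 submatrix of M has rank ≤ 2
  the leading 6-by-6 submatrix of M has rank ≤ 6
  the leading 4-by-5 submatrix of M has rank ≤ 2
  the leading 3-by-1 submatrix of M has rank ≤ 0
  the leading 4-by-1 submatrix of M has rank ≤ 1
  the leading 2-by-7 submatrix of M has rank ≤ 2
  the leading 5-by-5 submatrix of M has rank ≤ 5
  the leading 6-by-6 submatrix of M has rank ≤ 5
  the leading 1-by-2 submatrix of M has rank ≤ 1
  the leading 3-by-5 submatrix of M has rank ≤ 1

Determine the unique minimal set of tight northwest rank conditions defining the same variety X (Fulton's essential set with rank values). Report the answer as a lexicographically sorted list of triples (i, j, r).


Computing R[i][j] = min implied NW-rank bound (n=8, 11 conditions):

  i=1: 0 1 1 1 1 1 1 1
  i=2: 0 1 1 1 1 2 2 2
  i=3: 0 1 1 1 1 2 3 3
  i=4: 1 2 2 2 2 3 4 4
  i=5: 1 2 2 3 3 4 5 5
  i=6: 1 2 3 4 4 5 6 6
  i=7: 1 2 3 4 5 6 7 7
  i=8: 1 2 3 4 5 6 7 8

giving w = (2, 6, 7, 1, 4, 3, 5, 8) via Δ²R.

D(w) has 10 cells with 3 SE-corners; essential set:

[(3, 1, 0), (3, 5, 1), (5, 3, 2)]


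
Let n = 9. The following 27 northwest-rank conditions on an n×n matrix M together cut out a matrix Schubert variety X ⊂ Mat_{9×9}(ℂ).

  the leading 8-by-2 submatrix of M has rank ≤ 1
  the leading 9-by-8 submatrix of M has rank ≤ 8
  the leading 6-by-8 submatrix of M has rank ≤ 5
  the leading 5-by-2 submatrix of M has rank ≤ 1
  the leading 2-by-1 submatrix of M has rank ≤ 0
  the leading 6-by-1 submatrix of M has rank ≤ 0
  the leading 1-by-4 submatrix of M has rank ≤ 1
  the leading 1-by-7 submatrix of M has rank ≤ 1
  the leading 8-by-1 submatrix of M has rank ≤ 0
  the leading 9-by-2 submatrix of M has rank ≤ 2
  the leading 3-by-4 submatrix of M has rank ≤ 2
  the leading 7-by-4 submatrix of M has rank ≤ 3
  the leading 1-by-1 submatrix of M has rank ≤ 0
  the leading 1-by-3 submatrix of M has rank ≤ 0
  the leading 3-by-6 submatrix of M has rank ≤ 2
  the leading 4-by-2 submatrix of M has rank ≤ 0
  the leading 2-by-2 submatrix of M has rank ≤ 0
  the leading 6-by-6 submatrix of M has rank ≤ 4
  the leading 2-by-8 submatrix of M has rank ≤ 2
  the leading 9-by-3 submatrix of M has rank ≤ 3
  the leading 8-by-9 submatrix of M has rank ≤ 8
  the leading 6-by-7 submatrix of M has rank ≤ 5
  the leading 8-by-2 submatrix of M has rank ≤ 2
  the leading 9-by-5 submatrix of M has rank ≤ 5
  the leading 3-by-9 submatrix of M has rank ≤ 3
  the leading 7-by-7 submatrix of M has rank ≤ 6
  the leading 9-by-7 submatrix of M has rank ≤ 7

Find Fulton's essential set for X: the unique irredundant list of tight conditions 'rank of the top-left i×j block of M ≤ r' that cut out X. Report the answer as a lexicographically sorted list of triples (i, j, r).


Computing R[i][j] = min implied NW-rank bound (n=9, 27 conditions):

  row 1: 0, 0, 0, 1, 1, 1, 1, 1, 1
  row 2: 0, 0, 1, 2, 2, 2, 2, 2, 2
  row 3: 0, 0, 1, 2, 2, 2, 3, 3, 3
  row 4: 0, 0, 1, 2, 3, 3, 4, 4, 4
  row 5: 0, 1, 2, 3, 4, 4, 5, 5, 5
  row 6: 0, 1, 2, 3, 4, 4, 5, 5, 6
  row 7: 0, 1, 2, 3, 4, 5, 6, 6, 7
  row 8: 0, 1, 2, 3, 4, 5, 6, 7, 8
  row 9: 1, 2, 3, 4, 5, 6, 7, 8, 9

reading off 1-entries of Δ²R: w = (4, 3, 7, 5, 2, 9, 6, 8, 1).

Rothe diagram D(w) (17 cells), 6 SE-corners (essential conditions):

[(1, 3, 0), (3, 6, 2), (4, 2, 0), (6, 6, 4), (6, 8, 5), (8, 1, 0)]


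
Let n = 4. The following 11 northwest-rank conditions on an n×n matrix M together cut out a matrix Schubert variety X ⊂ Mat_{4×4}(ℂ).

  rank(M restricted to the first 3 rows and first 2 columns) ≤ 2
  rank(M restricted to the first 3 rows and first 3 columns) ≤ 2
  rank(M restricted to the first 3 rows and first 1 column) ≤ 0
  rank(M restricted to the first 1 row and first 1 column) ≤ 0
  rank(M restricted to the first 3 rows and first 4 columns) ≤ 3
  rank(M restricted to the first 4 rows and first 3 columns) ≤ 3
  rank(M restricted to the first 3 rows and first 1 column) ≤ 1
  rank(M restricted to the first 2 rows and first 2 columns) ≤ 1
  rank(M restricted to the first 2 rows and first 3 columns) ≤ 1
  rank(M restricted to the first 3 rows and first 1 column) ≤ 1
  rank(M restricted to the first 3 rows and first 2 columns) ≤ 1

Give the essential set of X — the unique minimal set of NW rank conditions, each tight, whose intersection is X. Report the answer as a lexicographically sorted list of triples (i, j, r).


Rank table r_w(4×4) implied by the 11 constraints:

  row 1: 0 1 1 1
  row 2: 0 1 1 2
  row 3: 0 1 2 3
  row 4: 1 2 3 4

second differences of R give the permutation w = (2, 4, 3, 1).

D(w) has 4 cells with 2 SE-corners; essential set:

[(2, 3, 1), (3, 1, 0)]


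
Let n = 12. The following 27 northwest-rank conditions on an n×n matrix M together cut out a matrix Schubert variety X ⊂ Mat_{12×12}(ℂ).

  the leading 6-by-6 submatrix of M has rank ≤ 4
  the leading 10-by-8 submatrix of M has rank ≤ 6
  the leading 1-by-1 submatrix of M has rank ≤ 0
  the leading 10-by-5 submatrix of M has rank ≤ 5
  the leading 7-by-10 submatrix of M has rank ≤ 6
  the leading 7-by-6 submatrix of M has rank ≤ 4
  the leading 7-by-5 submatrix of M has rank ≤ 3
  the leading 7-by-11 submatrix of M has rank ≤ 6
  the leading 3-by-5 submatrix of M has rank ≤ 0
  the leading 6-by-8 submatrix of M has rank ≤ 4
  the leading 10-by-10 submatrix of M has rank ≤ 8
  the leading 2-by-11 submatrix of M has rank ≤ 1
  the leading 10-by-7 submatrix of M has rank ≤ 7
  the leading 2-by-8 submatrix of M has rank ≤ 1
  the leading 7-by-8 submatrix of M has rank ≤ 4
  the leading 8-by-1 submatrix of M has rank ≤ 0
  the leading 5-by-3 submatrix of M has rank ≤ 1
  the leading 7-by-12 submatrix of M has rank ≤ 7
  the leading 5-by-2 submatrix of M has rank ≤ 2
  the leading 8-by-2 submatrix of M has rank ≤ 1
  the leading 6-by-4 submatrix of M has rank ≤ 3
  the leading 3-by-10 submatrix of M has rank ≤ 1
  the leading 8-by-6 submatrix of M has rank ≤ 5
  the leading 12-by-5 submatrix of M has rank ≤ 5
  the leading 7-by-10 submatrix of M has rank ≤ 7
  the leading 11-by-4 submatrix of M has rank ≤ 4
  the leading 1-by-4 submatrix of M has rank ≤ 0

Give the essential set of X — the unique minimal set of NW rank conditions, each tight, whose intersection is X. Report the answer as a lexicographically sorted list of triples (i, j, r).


Recovering R(i,j) via the rank-extension bound from the 27 conditions:

  row 1: 0, 0, 0, 0, 0, 1, 1, 1, 1, 1, 1, 1
  row 2: 0, 0, 0, 0, 0, 1, 1, 1, 1, 1, 1, 2
  row 3: 0, 0, 0, 0, 0, 1, 1, 1, 1, 1, 2, 3
  row 4: 0, 1, 1, 1, 1, 2, 2, 2, 2, 2, 3, 4
  row 5: 0, 1, 1, 2, 2, 3, 3, 3, 3, 3, 4, 5
  row 6: 0, 1, 2, 3, 3, 4, 4, 4, 4, 4, 5, 6
  row 7: 0, 1, 2, 3, 3, 4, 4, 4, 5, 5, 6, 7
  row 8: 0, 1, 2, 3, 4, 5, 5, 5, 6, 6, 7, 8
  row 9: 1, 2, 3, 4, 5, 6, 6, 6, 7, 7, 8, 9
  row 10: 1, 2, 3, 4, 5, 6, 6, 6, 7, 8, 9, 10
  row 11: 1, 2, 3, 4, 5, 6, 7, 7, 8, 9, 10, 11
  row 12: 1, 2, 3, 4, 5, 6, 7, 8, 9, 10, 11, 12

second differences of R give the permutation w = (6, 12, 11, 2, 4, 3, 9, 5, 1, 10, 7, 8).

ℓ(w)=35; the 8 essential cells (i,j,r):

[(2, 11, 1), (3, 5, 0), (3, 10, 1), (5, 3, 1), (7, 5, 3), (7, 8, 4), (8, 1, 0), (10, 8, 6)]


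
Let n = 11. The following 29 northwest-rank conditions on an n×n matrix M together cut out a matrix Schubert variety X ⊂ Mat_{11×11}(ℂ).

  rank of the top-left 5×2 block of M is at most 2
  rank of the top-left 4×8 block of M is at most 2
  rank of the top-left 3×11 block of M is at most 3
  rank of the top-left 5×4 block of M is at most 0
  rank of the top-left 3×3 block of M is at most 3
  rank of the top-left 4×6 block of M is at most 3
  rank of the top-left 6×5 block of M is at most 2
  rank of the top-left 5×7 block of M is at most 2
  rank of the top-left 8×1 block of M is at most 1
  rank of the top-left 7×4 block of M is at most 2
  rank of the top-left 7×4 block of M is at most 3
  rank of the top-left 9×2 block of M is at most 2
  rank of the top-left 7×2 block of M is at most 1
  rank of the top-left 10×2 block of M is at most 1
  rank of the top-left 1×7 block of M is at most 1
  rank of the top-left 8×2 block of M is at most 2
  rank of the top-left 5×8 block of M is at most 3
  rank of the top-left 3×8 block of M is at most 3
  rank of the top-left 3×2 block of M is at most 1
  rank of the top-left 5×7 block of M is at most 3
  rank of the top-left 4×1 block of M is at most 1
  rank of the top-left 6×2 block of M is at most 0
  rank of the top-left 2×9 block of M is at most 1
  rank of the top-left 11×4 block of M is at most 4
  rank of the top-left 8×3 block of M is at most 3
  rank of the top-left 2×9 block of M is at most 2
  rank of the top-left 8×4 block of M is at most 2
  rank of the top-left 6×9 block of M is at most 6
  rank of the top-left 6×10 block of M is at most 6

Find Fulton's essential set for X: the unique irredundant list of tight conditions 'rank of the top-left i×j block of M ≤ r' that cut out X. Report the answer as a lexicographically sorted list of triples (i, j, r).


Propagating the 29 rank bounds to every northwest block:

  row 1: 0 | 0 | 0 | 0 | 1 | 1 | 1 | 1 | 1 | 1 | 1
  row 2: 0 | 0 | 0 | 0 | 1 | 1 | 1 | 1 | 1 | 2 | 2
  row 3: 0 | 0 | 0 | 0 | 1 | 2 | 2 | 2 | 2 | 3 | 3
  row 4: 0 | 0 | 0 | 0 | 1 | 2 | 2 | 2 | 3 | 4 | 4
  row 5: 0 | 0 | 0 | 0 | 1 | 2 | 2 | 3 | 4 | 5 | 5
  row 6: 0 | 0 | 1 | 1 | 2 | 3 | 3 | 4 | 5 | 6 | 6
  row 7: 1 | 1 | 2 | 2 | 3 | 4 | 4 | 5 | 6 | 7 | 7
  row 8: 1 | 1 | 2 | 2 | 3 | 4 | 5 | 6 | 7 | 8 | 8
  row 9: 1 | 1 | 2 | 3 | 4 | 5 | 6 | 7 | 8 | 9 | 9
  row 10: 1 | 1 | 2 | 3 | 4 | 5 | 6 | 7 | 8 | 9 | 10
  row 11: 1 | 2 | 3 | 4 | 5 | 6 | 7 | 8 | 9 | 10 | 11

second differences of R give the permutation w = (5, 10, 6, 9, 8, 3, 1, 7, 4, 11, 2).

ℓ(w)=33; the 7 essential cells (i,j,r):

[(2, 9, 1), (4, 8, 2), (5, 4, 0), (5, 7, 2), (6, 2, 0), (8, 4, 2), (10, 2, 1)]


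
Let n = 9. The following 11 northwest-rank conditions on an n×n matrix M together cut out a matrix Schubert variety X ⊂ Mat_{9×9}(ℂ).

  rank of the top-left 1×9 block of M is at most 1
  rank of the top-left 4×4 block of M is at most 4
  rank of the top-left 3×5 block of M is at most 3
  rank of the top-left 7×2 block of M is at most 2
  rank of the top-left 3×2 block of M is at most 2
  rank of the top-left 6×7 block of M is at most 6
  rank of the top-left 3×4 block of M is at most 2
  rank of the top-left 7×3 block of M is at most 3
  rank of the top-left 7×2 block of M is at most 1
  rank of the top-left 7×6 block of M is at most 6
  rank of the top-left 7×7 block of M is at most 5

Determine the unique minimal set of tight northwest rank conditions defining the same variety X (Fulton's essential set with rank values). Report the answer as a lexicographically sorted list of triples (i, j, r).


Rank table r_w(9×9) implied by the 11 constraints:

  row 1: 1, 1, 1, 1, 1, 1, 1, 1, 1
  row 2: 1, 1, 2, 2, 2, 2, 2, 2, 2
  row 3: 1, 1, 2, 2, 3, 3, 3, 3, 3
  row 4: 1, 1, 2, 3, 4, 4, 4, 4, 4
  row 5: 1, 1, 2, 3, 4, 5, 5, 5, 5
  row 6: 1, 1, 2, 3, 4, 5, 5, 6, 6
  row 7: 1, 1, 2, 3, 4, 5, 5, 6, 7
  row 8: 1, 2, 3, 4, 5, 6, 6, 7, 8
  row 9: 1, 2, 3, 4, 5, 6, 7, 8, 9

the unique w with this rank table is (1, 3, 5, 4, 6, 8, 9, 2, 7).

ℓ(w)=9; the 3 essential cells (i,j,r):

[(3, 4, 2), (7, 2, 1), (7, 7, 5)]


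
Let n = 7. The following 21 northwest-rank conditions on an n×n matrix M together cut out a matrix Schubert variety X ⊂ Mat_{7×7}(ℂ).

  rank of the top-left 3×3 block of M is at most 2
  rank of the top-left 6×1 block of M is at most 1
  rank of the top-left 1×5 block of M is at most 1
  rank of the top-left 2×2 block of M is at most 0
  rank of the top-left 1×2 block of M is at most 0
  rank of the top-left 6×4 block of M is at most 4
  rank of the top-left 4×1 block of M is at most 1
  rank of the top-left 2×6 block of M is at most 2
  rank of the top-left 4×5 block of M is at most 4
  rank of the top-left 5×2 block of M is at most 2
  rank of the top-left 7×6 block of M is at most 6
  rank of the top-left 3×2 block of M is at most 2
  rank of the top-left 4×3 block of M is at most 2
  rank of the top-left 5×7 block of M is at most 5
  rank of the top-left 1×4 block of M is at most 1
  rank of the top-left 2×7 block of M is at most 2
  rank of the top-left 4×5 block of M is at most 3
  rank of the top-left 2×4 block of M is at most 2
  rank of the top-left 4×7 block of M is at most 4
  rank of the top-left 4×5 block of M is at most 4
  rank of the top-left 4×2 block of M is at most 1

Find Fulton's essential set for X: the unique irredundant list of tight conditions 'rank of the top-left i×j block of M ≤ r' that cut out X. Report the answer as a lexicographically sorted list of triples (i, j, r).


Recovering R(i,j) via the rank-extension bound from the 21 conditions:

  R[1]: 0, 0, 1, 1, 1, 1, 1
  R[2]: 0, 0, 1, 2, 2, 2, 2
  R[3]: 1, 1, 2, 3, 3, 3, 3
  R[4]: 1, 1, 2, 3, 3, 4, 4
  R[5]: 1, 2, 3, 4, 4, 5, 5
  R[6]: 1, 2, 3, 4, 5, 6, 6
  R[7]: 1, 2, 3, 4, 5, 6, 7

hence w(1..7) = (3, 4, 1, 6, 2, 5, 7).

ℓ(w)=6; the 3 essential cells (i,j,r):

[(2, 2, 0), (4, 2, 1), (4, 5, 3)]


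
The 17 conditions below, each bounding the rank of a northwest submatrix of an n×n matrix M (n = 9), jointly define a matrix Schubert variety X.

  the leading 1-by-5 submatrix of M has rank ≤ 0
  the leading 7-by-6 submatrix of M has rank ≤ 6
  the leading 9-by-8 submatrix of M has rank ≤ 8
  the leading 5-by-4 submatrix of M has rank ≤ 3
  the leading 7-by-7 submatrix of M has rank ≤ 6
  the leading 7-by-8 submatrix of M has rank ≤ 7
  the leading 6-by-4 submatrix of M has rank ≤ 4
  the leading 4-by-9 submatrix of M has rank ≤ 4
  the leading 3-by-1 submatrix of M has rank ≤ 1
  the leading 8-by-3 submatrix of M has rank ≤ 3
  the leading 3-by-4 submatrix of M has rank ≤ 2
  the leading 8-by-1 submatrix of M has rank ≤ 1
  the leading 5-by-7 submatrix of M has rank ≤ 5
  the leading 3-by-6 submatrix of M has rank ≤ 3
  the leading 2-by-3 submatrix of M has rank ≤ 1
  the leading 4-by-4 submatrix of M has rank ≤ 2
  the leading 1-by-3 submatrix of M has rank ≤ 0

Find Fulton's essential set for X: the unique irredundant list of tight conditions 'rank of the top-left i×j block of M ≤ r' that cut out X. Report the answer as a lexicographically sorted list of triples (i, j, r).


Recovering R(i,j) via the rank-extension bound from the 17 conditions:

  R[1]: 0  0  0  0  0  1  1  1  1
  R[2]: 1  1  1  1  1  2  2  2  2
  R[3]: 1  2  2  2  2  3  3  3  3
  R[4]: 1  2  2  2  3  4  4  4  4
  R[5]: 1  2  3  3  4  5  5  5  5
  R[6]: 1  2  3  4  5  6  6  6  6
  R[7]: 1  2  3  4  5  6  6  7  7
  R[8]: 1  2  3  4  5  6  7  8  8
  R[9]: 1  2  3  4  5  6  7  8  9

the unique w with this rank table is (6, 1, 2, 5, 3, 4, 8, 7, 9).

Rothe diagram D(w) (8 cells), 3 SE-corners (essential conditions):

[(1, 5, 0), (4, 4, 2), (7, 7, 6)]


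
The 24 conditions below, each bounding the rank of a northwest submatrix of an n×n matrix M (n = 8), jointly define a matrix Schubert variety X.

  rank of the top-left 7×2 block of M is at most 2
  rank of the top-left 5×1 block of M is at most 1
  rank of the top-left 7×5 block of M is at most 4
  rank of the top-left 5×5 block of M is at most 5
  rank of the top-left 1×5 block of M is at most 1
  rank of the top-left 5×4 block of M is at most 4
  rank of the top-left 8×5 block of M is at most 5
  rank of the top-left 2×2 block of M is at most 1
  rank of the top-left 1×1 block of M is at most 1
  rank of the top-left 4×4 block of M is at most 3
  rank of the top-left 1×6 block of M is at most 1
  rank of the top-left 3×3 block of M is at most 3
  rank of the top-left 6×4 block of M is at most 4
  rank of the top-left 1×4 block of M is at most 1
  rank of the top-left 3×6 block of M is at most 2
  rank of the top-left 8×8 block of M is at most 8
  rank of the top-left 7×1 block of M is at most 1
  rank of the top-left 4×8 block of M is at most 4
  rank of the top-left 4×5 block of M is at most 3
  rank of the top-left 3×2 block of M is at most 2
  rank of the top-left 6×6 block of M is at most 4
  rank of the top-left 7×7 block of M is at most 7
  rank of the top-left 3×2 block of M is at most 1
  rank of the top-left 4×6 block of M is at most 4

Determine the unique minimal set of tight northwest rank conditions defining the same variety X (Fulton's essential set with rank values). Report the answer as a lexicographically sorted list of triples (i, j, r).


Rank table r_w(8×8) implied by the 24 constraints:

  1 1 1 1 1 1 1 1
  1 1 2 2 2 2 2 2
  1 1 2 2 2 2 3 3
  1 2 3 3 3 3 4 4
  1 2 3 4 4 4 5 5
  1 2 3 4 4 4 5 6
  1 2 3 4 4 5 6 7
  1 2 3 4 5 6 7 8

so w = (1, 3, 7, 2, 4, 8, 6, 5).

4 SE-corners of the 8-cell Rothe diagram give Ess(w):

[(3, 2, 1), (3, 6, 2), (6, 6, 4), (7, 5, 4)]


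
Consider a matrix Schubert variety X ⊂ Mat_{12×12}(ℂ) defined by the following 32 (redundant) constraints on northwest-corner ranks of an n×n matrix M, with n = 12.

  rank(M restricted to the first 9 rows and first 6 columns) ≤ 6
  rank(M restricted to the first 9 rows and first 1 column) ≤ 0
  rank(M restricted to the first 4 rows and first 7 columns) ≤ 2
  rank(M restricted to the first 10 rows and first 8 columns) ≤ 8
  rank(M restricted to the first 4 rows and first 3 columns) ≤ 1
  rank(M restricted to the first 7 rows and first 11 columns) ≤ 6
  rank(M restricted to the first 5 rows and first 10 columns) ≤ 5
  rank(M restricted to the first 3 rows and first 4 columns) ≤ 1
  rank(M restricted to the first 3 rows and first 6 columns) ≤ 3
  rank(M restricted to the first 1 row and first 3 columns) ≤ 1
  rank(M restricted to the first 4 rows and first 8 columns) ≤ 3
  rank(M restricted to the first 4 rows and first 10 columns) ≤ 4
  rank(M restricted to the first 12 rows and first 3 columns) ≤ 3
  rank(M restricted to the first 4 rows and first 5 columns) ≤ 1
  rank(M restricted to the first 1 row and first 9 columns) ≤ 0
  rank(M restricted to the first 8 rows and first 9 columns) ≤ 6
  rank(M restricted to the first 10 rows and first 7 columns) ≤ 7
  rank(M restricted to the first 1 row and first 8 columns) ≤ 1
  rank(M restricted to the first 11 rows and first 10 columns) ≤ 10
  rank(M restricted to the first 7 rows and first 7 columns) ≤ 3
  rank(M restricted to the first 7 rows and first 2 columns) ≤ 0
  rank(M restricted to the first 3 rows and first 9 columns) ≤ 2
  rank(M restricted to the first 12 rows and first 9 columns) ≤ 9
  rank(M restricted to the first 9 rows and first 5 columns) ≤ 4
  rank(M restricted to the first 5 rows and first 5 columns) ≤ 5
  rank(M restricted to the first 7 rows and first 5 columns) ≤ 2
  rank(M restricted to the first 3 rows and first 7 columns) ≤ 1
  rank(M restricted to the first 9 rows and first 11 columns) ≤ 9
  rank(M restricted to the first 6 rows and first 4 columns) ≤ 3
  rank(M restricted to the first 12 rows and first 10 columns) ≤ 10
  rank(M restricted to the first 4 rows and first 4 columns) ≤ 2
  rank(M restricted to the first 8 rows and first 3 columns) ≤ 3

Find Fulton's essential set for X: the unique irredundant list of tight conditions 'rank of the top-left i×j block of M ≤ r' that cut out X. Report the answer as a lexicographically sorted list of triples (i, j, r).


The tightest implied rank at each (i,j), from the 32 conditions:

  0 0 0 0 0 0 0 0 0 1 1 1
  0 0 1 1 1 1 1 1 1 2 2 2
  0 0 1 1 1 1 1 2 2 3 3 3
  0 0 1 1 1 2 2 3 3 4 4 4
  0 0 1 2 2 3 3 4 4 5 5 5
  0 0 1 2 2 3 3 4 5 6 6 6
  0 0 1 2 2 3 3 4 5 6 6 7
  0 1 2 3 3 4 4 5 6 7 7 8
  0 1 2 3 4 5 5 6 7 8 8 9
  1 2 3 4 5 6 6 7 8 9 9 10
  1 2 3 4 5 6 7 8 9 10 10 11
  1 2 3 4 5 6 7 8 9 10 11 12

so w = (10, 3, 8, 6, 4, 9, 12, 2, 5, 1, 7, 11).

ℓ(w)=34; the 8 essential cells (i,j,r):

[(1, 9, 0), (3, 7, 1), (4, 5, 1), (7, 2, 0), (7, 5, 2), (7, 7, 3), (7, 11, 6), (9, 1, 0)]


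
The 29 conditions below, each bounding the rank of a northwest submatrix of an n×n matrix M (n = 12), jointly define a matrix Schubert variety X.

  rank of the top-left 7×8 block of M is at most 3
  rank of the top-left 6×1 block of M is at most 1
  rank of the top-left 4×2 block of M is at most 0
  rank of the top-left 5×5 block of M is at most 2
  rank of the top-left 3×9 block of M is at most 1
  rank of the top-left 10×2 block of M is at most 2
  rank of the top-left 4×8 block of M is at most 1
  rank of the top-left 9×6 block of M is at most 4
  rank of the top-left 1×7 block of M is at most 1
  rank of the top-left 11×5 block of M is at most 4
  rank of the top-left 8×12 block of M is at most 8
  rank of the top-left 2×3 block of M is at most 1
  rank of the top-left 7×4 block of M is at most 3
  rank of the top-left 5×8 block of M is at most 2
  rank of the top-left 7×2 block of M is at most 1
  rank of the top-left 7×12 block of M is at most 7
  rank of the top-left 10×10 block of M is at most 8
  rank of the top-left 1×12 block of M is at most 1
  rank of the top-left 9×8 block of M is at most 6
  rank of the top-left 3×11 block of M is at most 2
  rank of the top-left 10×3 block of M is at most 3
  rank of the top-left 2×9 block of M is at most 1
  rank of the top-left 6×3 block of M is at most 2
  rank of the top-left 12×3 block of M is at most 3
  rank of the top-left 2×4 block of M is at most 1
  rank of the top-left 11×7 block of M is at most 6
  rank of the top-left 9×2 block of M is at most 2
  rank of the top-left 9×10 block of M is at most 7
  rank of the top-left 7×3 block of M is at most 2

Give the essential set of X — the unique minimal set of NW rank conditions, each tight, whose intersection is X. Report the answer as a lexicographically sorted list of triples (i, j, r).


The tightest implied rank at each (i,j), from the 29 conditions:

  row 1: 0 | 0 | 1 | 1 | 1 | 1 | 1 | 1 | 1 | 1 | 1 | 1
  row 2: 0 | 0 | 1 | 1 | 1 | 1 | 1 | 1 | 1 | 2 | 2 | 2
  row 3: 0 | 0 | 1 | 1 | 1 | 1 | 1 | 1 | 1 | 2 | 2 | 3
  row 4: 0 | 0 | 1 | 1 | 1 | 1 | 1 | 1 | 2 | 3 | 3 | 4
  row 5: 1 | 1 | 2 | 2 | 2 | 2 | 2 | 2 | 3 | 4 | 4 | 5
  row 6: 1 | 1 | 2 | 3 | 3 | 3 | 3 | 3 | 4 | 5 | 5 | 6
  row 7: 1 | 1 | 2 | 3 | 3 | 3 | 3 | 3 | 4 | 5 | 6 | 7
  row 8: 1 | 2 | 3 | 4 | 4 | 4 | 4 | 4 | 5 | 6 | 7 | 8
  row 9: 1 | 2 | 3 | 4 | 4 | 4 | 5 | 5 | 6 | 7 | 8 | 9
  row 10: 1 | 2 | 3 | 4 | 4 | 5 | 6 | 6 | 7 | 8 | 9 | 10
  row 11: 1 | 2 | 3 | 4 | 4 | 5 | 6 | 7 | 8 | 9 | 10 | 11
  row 12: 1 | 2 | 3 | 4 | 5 | 6 | 7 | 8 | 9 | 10 | 11 | 12

giving w = (3, 10, 12, 9, 1, 4, 11, 2, 7, 6, 8, 5) via Δ²R.

Fulton essential set (8 of the 36 Rothe cells):

[(3, 9, 1), (3, 11, 2), (4, 2, 0), (4, 8, 1), (7, 2, 1), (7, 8, 3), (9, 6, 4), (11, 5, 4)]


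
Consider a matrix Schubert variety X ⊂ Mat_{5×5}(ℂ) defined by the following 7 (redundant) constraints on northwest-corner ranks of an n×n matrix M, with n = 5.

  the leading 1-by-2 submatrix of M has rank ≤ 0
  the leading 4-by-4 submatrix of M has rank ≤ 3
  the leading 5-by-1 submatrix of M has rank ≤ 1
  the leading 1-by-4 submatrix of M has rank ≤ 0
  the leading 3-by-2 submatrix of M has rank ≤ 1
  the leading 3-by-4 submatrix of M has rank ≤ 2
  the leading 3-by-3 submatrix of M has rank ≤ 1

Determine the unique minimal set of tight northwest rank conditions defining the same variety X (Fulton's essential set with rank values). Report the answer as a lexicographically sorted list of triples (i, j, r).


Rank table r_w(5×5) implied by the 7 constraints:

  0 | 0 | 0 | 0 | 1
  1 | 1 | 1 | 1 | 2
  1 | 1 | 1 | 2 | 3
  1 | 2 | 2 | 3 | 4
  1 | 2 | 3 | 4 | 5

the unique w with this rank table is (5, 1, 4, 2, 3).

Rothe diagram D(w) (6 cells), 2 SE-corners (essential conditions):

[(1, 4, 0), (3, 3, 1)]


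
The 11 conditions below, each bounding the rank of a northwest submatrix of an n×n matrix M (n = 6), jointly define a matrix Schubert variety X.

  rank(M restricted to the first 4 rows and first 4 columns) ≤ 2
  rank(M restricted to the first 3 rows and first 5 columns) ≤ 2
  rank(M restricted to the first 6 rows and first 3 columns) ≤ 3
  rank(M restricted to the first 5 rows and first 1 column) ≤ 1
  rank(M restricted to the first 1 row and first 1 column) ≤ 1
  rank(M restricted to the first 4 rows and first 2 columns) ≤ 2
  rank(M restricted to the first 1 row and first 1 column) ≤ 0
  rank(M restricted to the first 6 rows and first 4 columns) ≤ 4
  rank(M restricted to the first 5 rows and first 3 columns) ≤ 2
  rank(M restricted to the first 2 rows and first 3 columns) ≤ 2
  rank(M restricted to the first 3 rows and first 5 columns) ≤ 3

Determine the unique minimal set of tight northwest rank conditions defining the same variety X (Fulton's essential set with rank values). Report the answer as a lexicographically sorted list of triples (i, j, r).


Reconstructing r_w from the 11 given conditions:

  0 | 1 | 1 | 1 | 1 | 1
  1 | 2 | 2 | 2 | 2 | 2
  1 | 2 | 2 | 2 | 2 | 3
  1 | 2 | 2 | 2 | 3 | 4
  1 | 2 | 2 | 3 | 4 | 5
  1 | 2 | 3 | 4 | 5 | 6

so w = (2, 1, 6, 5, 4, 3).

4 SE-corners of the 7-cell Rothe diagram give Ess(w):

[(1, 1, 0), (3, 5, 2), (4, 4, 2), (5, 3, 2)]


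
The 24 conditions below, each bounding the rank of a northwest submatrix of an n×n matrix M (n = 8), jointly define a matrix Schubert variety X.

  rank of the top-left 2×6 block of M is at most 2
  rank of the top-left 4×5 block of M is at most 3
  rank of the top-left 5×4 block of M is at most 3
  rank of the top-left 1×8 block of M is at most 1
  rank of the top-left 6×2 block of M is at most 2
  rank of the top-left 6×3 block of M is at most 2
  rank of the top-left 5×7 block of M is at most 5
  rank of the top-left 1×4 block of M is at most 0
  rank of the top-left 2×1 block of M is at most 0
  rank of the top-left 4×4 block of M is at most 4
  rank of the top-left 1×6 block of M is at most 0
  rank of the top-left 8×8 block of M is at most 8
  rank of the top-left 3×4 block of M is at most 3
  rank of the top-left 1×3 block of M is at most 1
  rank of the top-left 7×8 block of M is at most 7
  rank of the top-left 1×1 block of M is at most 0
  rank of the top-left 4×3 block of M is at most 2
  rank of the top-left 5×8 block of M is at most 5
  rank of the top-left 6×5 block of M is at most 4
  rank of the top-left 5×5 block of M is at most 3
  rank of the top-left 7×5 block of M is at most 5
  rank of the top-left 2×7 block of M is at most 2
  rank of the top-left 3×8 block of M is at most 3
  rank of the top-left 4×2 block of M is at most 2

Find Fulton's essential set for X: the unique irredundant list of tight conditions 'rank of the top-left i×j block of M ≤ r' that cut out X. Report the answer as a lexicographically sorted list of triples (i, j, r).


Reconstructing r_w from the 24 given conditions:

  R[1]: 0  0  0  0  0  0  1  1
  R[2]: 0  1  1  1  1  1  2  2
  R[3]: 1  2  2  2  2  2  3  3
  R[4]: 1  2  2  3  3  3  4  4
  R[5]: 1  2  2  3  3  4  5  5
  R[6]: 1  2  2  3  4  5  6  6
  R[7]: 1  2  3  4  5  6  7  7
  R[8]: 1  2  3  4  5  6  7  8

so w = (7, 2, 1, 4, 6, 5, 3, 8).

ℓ(w)=11; the 4 essential cells (i,j,r):

[(1, 6, 0), (2, 1, 0), (5, 5, 3), (6, 3, 2)]


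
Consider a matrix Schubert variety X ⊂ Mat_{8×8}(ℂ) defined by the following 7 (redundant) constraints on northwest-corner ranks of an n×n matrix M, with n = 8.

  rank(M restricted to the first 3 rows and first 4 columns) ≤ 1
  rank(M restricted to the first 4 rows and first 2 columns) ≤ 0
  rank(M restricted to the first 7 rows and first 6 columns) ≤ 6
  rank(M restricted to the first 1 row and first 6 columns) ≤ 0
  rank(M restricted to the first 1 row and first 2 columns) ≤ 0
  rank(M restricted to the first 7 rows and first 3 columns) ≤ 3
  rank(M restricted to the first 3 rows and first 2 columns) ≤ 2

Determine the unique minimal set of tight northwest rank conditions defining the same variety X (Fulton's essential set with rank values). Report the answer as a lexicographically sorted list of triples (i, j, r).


Rank table r_w(8×8) implied by the 7 constraints:

  R[1]: 0  0  0  0  0  0  1  1
  R[2]: 0  0  1  1  1  1  2  2
  R[3]: 0  0  1  1  2  2  3  3
  R[4]: 0  0  1  2  3  3  4  4
  R[5]: 1  1  2  3  4  4  5  5
  R[6]: 1  2  3  4  5  5  6  6
  R[7]: 1  2  3  4  5  6  7  7
  R[8]: 1  2  3  4  5  6  7  8

so w = (7, 3, 5, 4, 1, 2, 6, 8).

D(w) has 13 cells with 3 SE-corners; essential set:

[(1, 6, 0), (3, 4, 1), (4, 2, 0)]


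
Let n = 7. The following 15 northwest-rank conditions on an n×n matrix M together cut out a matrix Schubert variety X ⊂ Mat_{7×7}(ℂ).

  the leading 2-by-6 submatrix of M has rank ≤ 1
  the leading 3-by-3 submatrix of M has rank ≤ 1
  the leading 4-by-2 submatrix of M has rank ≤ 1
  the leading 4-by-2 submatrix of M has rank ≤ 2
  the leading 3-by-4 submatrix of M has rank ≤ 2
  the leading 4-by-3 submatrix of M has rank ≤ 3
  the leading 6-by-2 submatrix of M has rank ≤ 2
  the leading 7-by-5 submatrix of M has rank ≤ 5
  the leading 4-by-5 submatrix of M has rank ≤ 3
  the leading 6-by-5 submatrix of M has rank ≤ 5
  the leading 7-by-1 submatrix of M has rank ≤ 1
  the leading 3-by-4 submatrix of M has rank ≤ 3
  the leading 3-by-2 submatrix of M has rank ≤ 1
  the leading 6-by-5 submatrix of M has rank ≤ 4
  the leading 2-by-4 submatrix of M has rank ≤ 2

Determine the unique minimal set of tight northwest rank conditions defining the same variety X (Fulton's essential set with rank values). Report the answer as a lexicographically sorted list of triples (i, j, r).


The tightest implied rank at each (i,j), from the 15 conditions:

  R[1]: 1 | 1 | 1 | 1 | 1 | 1 | 1
  R[2]: 1 | 1 | 1 | 1 | 1 | 1 | 2
  R[3]: 1 | 1 | 1 | 2 | 2 | 2 | 3
  R[4]: 1 | 1 | 2 | 3 | 3 | 3 | 4
  R[5]: 1 | 2 | 3 | 4 | 4 | 4 | 5
  R[6]: 1 | 2 | 3 | 4 | 4 | 5 | 6
  R[7]: 1 | 2 | 3 | 4 | 5 | 6 | 7

the unique w with this rank table is (1, 7, 4, 3, 2, 6, 5).

|D(w)|=9, |Ess(w)|=4:

[(2, 6, 1), (3, 3, 1), (4, 2, 1), (6, 5, 4)]


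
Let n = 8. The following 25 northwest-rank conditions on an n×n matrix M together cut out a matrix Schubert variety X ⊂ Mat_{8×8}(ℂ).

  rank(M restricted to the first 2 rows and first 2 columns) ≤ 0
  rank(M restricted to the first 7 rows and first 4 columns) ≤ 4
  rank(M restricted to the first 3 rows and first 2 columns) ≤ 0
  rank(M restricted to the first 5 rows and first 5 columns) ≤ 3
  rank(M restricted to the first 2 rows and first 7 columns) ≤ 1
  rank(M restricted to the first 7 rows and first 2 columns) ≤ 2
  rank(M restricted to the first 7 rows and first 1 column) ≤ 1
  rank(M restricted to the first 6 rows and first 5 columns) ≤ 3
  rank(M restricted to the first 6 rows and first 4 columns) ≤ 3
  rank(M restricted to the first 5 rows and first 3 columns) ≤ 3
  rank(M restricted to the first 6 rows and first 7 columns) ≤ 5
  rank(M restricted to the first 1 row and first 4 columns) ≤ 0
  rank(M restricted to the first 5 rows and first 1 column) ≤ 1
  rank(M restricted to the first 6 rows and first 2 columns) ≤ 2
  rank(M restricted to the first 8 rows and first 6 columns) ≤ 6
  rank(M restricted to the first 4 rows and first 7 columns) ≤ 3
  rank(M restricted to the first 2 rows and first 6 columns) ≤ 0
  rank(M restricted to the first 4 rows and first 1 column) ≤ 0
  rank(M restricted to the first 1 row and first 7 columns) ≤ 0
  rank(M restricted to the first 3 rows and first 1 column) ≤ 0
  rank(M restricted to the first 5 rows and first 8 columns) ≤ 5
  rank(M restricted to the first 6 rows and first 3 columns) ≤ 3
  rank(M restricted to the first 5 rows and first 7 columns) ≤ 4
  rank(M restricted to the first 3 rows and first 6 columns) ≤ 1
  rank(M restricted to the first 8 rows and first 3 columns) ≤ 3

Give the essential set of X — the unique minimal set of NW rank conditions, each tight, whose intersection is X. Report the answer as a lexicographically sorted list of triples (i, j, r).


Reconstructing r_w from the 25 given conditions:

  0 | 0 | 0 | 0 | 0 | 0 | 0 | 1
  0 | 0 | 0 | 0 | 0 | 0 | 1 | 2
  0 | 0 | 1 | 1 | 1 | 1 | 2 | 3
  0 | 1 | 2 | 2 | 2 | 2 | 3 | 4
  1 | 2 | 3 | 3 | 3 | 3 | 4 | 5
  1 | 2 | 3 | 3 | 3 | 4 | 5 | 6
  1 | 2 | 3 | 4 | 4 | 5 | 6 | 7
  1 | 2 | 3 | 4 | 5 | 6 | 7 | 8

the unique w with this rank table is (8, 7, 3, 2, 1, 6, 4, 5).

ℓ(w)=18; the 5 essential cells (i,j,r):

[(1, 7, 0), (2, 6, 0), (3, 2, 0), (4, 1, 0), (6, 5, 3)]


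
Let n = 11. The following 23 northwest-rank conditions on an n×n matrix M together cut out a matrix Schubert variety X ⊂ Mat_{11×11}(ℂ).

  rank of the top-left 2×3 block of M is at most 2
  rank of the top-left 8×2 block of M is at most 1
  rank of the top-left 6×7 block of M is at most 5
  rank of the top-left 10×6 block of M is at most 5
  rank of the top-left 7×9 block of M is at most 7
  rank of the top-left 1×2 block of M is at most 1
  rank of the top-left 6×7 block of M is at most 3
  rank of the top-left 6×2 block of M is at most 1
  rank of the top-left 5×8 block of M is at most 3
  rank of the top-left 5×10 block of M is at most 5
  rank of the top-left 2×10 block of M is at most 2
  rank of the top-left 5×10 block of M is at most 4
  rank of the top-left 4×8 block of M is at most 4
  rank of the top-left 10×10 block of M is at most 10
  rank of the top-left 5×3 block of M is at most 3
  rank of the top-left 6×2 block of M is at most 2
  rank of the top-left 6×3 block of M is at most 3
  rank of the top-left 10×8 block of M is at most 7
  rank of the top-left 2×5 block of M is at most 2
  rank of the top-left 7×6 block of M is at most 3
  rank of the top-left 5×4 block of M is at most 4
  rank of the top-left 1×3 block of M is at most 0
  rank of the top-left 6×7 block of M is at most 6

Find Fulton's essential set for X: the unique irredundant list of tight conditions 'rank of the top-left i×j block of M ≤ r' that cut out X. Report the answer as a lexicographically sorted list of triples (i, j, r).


The tightest implied rank at each (i,j), from the 23 conditions:

  R[1]: 0, 0, 0, 1, 1, 1, 1, 1, 1, 1, 1
  R[2]: 1, 1, 1, 2, 2, 2, 2, 2, 2, 2, 2
  R[3]: 1, 1, 2, 3, 3, 3, 3, 3, 3, 3, 3
  R[4]: 1, 1, 2, 3, 3, 3, 3, 3, 4, 4, 4
  R[5]: 1, 1, 2, 3, 3, 3, 3, 3, 4, 4, 5
  R[6]: 1, 1, 2, 3, 3, 3, 3, 4, 5, 5, 6
  R[7]: 1, 1, 2, 3, 3, 3, 4, 5, 6, 6, 7
  R[8]: 1, 1, 2, 3, 4, 4, 5, 6, 7, 7, 8
  R[9]: 1, 2, 3, 4, 5, 5, 6, 7, 8, 8, 9
  R[10]: 1, 2, 3, 4, 5, 5, 6, 7, 8, 9, 10
  R[11]: 1, 2, 3, 4, 5, 6, 7, 8, 9, 10, 11

second differences of R give the permutation w = (4, 1, 3, 9, 11, 8, 7, 5, 2, 10, 6).

Fulton essential set (7 of the 24 Rothe cells):

[(1, 3, 0), (5, 8, 3), (5, 10, 4), (6, 7, 3), (7, 6, 3), (8, 2, 1), (10, 6, 5)]


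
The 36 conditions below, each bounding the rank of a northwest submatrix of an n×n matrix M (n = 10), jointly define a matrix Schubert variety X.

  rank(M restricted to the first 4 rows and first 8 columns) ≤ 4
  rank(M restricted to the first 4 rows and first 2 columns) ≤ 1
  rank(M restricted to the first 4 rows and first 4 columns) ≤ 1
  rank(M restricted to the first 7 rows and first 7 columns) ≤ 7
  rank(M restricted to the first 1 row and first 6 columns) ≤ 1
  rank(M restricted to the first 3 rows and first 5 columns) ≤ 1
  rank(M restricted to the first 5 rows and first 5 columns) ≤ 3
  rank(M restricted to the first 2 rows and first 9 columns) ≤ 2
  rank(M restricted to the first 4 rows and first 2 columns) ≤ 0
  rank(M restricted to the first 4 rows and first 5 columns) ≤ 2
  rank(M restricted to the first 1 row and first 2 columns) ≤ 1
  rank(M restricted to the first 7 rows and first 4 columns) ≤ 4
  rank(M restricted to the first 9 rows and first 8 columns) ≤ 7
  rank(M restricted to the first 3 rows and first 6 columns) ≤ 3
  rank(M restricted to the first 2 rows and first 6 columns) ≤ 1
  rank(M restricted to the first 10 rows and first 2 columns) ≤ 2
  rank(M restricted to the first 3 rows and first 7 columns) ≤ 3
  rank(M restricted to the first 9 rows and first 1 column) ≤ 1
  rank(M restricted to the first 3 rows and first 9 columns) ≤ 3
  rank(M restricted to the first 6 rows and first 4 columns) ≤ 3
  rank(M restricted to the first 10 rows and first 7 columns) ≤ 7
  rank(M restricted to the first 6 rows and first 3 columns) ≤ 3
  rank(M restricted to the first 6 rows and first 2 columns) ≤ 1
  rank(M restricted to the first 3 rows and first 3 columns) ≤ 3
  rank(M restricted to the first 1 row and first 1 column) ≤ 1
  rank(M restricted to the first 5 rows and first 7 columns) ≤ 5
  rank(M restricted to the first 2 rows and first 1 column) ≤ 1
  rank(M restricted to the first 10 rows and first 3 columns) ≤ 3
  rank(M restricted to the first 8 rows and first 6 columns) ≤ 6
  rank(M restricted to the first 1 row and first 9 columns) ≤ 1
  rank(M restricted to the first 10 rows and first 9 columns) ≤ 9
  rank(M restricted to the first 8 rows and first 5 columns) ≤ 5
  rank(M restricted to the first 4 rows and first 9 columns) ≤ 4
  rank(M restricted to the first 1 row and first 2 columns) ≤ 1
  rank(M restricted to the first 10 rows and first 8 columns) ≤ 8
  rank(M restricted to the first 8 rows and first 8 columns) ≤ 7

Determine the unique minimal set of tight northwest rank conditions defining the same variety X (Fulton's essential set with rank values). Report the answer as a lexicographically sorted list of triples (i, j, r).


Computing R[i][j] = min implied NW-rank bound (n=10, 36 conditions):

  i=1: 0 | 0 | 1 | 1 | 1 | 1 | 1 | 1 | 1 | 1
  i=2: 0 | 0 | 1 | 1 | 1 | 1 | 2 | 2 | 2 | 2
  i=3: 0 | 0 | 1 | 1 | 1 | 2 | 3 | 3 | 3 | 3
  i=4: 0 | 0 | 1 | 1 | 2 | 3 | 4 | 4 | 4 | 4
  i=5: 1 | 1 | 2 | 2 | 3 | 4 | 5 | 5 | 5 | 5
  i=6: 1 | 1 | 2 | 3 | 4 | 5 | 6 | 6 | 6 | 6
  i=7: 1 | 2 | 3 | 4 | 5 | 6 | 7 | 7 | 7 | 7
  i=8: 1 | 2 | 3 | 4 | 5 | 6 | 7 | 7 | 8 | 8
  i=9: 1 | 2 | 3 | 4 | 5 | 6 | 7 | 7 | 8 | 9
  i=10: 1 | 2 | 3 | 4 | 5 | 6 | 7 | 8 | 9 | 10

hence w(1..10) = (3, 7, 6, 5, 1, 4, 2, 9, 10, 8).

|D(w)|=17, |Ess(w)|=6:

[(2, 6, 1), (3, 5, 1), (4, 2, 0), (4, 4, 1), (6, 2, 1), (9, 8, 7)]
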